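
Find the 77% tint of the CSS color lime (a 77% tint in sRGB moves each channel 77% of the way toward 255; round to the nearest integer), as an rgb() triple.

CSS lime is rgb(0, 255, 0).
A 77% tint moves each channel 77% toward 255:
  R: 0 + 0.77×(255−0) = 0 + 196.35 = 196.35 → 196
  G: 255 + 0 = 255 → 255
  B: 0 + 0.77×(255−0) = 0 + 196.35 = 196.35 → 196

rgb(196, 255, 196)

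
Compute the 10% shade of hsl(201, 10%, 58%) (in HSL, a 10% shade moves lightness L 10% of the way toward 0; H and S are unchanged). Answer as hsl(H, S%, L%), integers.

L moves 10% from 58 toward 0: 58 − 5.8 = 52.2 → 52.
H and S are unchanged.

hsl(201, 10%, 52%)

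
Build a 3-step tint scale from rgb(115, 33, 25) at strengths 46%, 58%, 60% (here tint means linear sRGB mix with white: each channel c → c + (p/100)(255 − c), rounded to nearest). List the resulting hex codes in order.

46%: (115 + 64.4 = 179.4→179, 33 + 102.12 = 135.12→135, 25 + 105.8 = 130.8→131) → #B38783
58%: (115 + 81.2 = 196.2→196, 33 + 128.76 = 161.76→162, 25 + 133.4 = 158.4→158) → #C4A29E
60%: (115 + 84 = 199→199, 33 + 133.2 = 166.2→166, 25 + 138 = 163→163) → #C7A6A3

#B38783, #C4A29E, #C7A6A3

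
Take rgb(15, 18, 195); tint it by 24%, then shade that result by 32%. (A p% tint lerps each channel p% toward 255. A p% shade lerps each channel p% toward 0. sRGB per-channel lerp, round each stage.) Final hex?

#32338e

Lerp each channel 24% toward 255:
  R: 15 + 0.24×(255−15) = 15 + 57.6 = 72.6 → 73
  G: 18 + 0.24×(255−18) = 18 + 56.88 = 74.88 → 75
  B: 195 + 14.4 = 209.4 → 209
After the tint: rgb(73, 75, 209) = #494bd1.
Lerp each channel 32% toward 0:
  R: 73 − 23.36 = 49.64 → 50
  G: 75 − 24 = 51 → 51
  B: 209 + 0.32×(0−209) = 209 − 66.88 = 142.12 → 142
rgb(50, 51, 142) = #32338e.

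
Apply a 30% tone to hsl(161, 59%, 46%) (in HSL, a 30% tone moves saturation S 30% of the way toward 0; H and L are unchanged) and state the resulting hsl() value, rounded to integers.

hsl(161, 41%, 46%)

S moves 30% from 59 toward 0: 59 − 17.7 = 41.3 → 41.
H and L are unchanged.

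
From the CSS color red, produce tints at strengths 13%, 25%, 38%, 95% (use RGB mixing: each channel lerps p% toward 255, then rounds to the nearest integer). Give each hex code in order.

CSS red is rgb(255, 0, 0).
13%: (255→255, 0 + 33.15 = 33.15→33, 0 + 33.15 = 33.15→33) → #FF2121
25%: (255→255, 0 + 63.75 = 63.75→64, 0 + 63.75 = 63.75→64) → #FF4040
38%: (255→255, 0 + 96.9 = 96.9→97, 0 + 96.9 = 96.9→97) → #FF6161
95%: (255→255, 0 + 242.25 = 242.25→242, 0 + 242.25 = 242.25→242) → #FFF2F2

#FF2121, #FF4040, #FF6161, #FFF2F2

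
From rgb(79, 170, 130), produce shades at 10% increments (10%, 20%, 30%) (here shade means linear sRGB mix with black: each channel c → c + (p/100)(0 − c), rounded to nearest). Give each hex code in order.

10%: (79 − 7.9 = 71.1→71, 170 − 17 = 153→153, 130 − 13 = 117→117) → #479975
20%: (79 − 15.8 = 63.2→63, 170 − 34 = 136→136, 130 − 26 = 104→104) → #3F8868
30%: (79 − 23.7 = 55.3→55, 170 − 51 = 119→119, 130 − 39 = 91→91) → #37775B

#479975, #3F8868, #37775B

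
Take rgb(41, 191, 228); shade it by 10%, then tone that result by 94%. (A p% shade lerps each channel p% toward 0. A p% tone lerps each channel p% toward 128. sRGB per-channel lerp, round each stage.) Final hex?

#7B8385

A 10% shade moves each channel 10% toward 0:
  R: 41 − 4.1 = 36.9 → 37
  G: 191 + 0.1×(0−191) = 191 − 19.1 = 171.9 → 172
  B: 228 + 0.1×(0−228) = 228 − 22.8 = 205.2 → 205
After the shade: rgb(37, 172, 205) = #25ACCD.
Per channel, c → c + 0.94(128 − c):
  R: 37 + 0.94×(128−37) = 37 + 85.54 = 122.54 → 123
  G: 172 + 0.94×(128−172) = 172 − 41.36 = 130.64 → 131
  B: 205 + 0.94×(128−205) = 205 − 72.38 = 132.62 → 133
rgb(123, 131, 133) = #7B8385.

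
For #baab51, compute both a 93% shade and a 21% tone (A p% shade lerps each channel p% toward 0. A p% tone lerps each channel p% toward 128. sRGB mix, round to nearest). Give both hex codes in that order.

#0d0c06, #aea25b

#baab51 is rgb(186, 171, 81).
93% shade:
  R: 186 + 0.93×(0−186) = 186 − 172.98 = 13.02 → 13
  G: 171 + 0.93×(0−171) = 171 − 159.03 = 11.97 → 12
  B: 81 + 0.93×(0−81) = 81 − 75.33 = 5.67 → 6
  → #0d0c06
21% tone:
  R: 186 − 12.18 = 173.82 → 174
  G: 171 + 0.21×(128−171) = 171 − 9.03 = 161.97 → 162
  B: 81 + 9.87 = 90.87 → 91
  → #aea25b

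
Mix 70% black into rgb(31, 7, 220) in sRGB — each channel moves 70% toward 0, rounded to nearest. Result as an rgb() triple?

Lerp each channel 70% toward 0:
  R: 31 + 0.7×(0−31) = 31 − 21.7 = 9.3 → 9
  G: 7 − 4.9 = 2.1 → 2
  B: 220 + 0.7×(0−220) = 220 − 154 = 66 → 66

rgb(9, 2, 66)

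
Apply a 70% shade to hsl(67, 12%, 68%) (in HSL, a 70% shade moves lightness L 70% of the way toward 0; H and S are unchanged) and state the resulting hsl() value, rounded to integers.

hsl(67, 12%, 20%)

L moves 70% from 68 toward 0: 68 − 47.6 = 20.4 → 20.
H and S are unchanged.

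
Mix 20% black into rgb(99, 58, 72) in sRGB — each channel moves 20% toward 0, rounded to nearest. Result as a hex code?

Per channel, c → c + 0.2(0 − c):
  R: 99 + 0.2×(0−99) = 99 − 19.8 = 79.2 → 79
  G: 58 + 0.2×(0−58) = 58 − 11.6 = 46.4 → 46
  B: 72 + 0.2×(0−72) = 72 − 14.4 = 57.6 → 58
rgb(79, 46, 58) = #4f2e3a.

#4f2e3a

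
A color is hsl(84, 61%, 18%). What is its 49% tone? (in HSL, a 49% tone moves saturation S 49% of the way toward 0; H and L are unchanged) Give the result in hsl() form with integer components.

hsl(84, 31%, 18%)

S moves 49% from 61 toward 0: 61 − 29.89 = 31.11 → 31.
H and L are unchanged.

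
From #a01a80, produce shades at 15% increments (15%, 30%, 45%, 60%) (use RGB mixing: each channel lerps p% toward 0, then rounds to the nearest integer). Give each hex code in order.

#88166d, #70125a, #580e46, #400a33

#a01a80 is rgb(160, 26, 128).
15%: (160 − 24 = 136→136, 26 − 3.9 = 22.1→22, 128 − 19.2 = 108.8→109) → #88166d
30%: (160 − 48 = 112→112, 26 − 7.8 = 18.2→18, 128 − 38.4 = 89.6→90) → #70125a
45%: (160 − 72 = 88→88, 26 − 11.7 = 14.3→14, 128 − 57.6 = 70.4→70) → #580e46
60%: (160 − 96 = 64→64, 26 − 15.6 = 10.4→10, 128 − 76.8 = 51.2→51) → #400a33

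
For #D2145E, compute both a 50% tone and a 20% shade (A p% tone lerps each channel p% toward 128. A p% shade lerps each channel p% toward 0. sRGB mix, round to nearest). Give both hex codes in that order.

#A94A6F, #A8104B

#D2145E is rgb(210, 20, 94).
50% tone:
  R: 210 + 0.5×(128−210) = 210 − 41 = 169 → 169
  G: 20 + 0.5×(128−20) = 20 + 54 = 74 → 74
  B: 94 + 0.5×(128−94) = 94 + 17 = 111 → 111
  → #A94A6F
20% shade:
  R: 210 + 0.2×(0−210) = 210 − 42 = 168 → 168
  G: 20 + 0.2×(0−20) = 20 − 4 = 16 → 16
  B: 94 − 18.8 = 75.2 → 75
  → #A8104B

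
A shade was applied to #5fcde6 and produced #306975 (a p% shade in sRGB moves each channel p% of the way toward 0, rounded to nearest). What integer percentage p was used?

49%

#5fcde6 is rgb(95, 205, 230); #306975 is rgb(48, 105, 117).
On the B channel (widest range): 117 ≈ 230 + (p/100)(0 − 230), so p ≈ 100×(117 − 230)/(0 − 230) = -11300/-230 = 49.13.
p = 49 reproduces all three channels after rounding.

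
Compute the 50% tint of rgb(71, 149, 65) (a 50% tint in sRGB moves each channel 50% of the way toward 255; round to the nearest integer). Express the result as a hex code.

#a3caa0

Lerp each channel 50% toward 255:
  R: 71 + 92 = 163 → 163
  G: 149 + 0.5×(255−149) = 149 + 53 = 202 → 202
  B: 65 + 0.5×(255−65) = 65 + 95 = 160 → 160
rgb(163, 202, 160) = #a3caa0.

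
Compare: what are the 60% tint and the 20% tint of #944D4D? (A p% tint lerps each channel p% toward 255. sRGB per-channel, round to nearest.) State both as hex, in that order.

#944D4D is rgb(148, 77, 77).
60% tint:
  R: 148 + 0.6×(255−148) = 148 + 64.2 = 212.2 → 212
  G: 77 + 0.6×(255−77) = 77 + 106.8 = 183.8 → 184
  B: 77 + 106.8 = 183.8 → 184
  → #D4B8B8
20% tint:
  R: 148 + 21.4 = 169.4 → 169
  G: 77 + 35.6 = 112.6 → 113
  B: 77 + 0.2×(255−77) = 77 + 35.6 = 112.6 → 113
  → #A97171

#D4B8B8, #A97171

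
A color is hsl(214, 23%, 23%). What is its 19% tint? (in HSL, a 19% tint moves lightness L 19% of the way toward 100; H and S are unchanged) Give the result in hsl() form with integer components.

hsl(214, 23%, 38%)

L moves 19% from 23 toward 100: 23 + 14.63 = 37.63 → 38.
H and S are unchanged.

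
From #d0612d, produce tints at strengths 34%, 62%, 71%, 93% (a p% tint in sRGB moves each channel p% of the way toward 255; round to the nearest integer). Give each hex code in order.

#e09774, #edc3af, #f1d1c2, #fcf4f0

#d0612d is rgb(208, 97, 45).
34%: (208 + 15.98 = 223.98→224, 97 + 53.72 = 150.72→151, 45 + 71.4 = 116.4→116) → #e09774
62%: (208 + 29.14 = 237.14→237, 97 + 97.96 = 194.96→195, 45 + 130.2 = 175.2→175) → #edc3af
71%: (208 + 33.37 = 241.37→241, 97 + 112.18 = 209.18→209, 45 + 149.1 = 194.1→194) → #f1d1c2
93%: (208 + 43.71 = 251.71→252, 97 + 146.94 = 243.94→244, 45 + 195.3 = 240.3→240) → #fcf4f0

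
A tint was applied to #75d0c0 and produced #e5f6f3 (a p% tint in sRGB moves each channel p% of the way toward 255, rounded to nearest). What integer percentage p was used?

81%

#75d0c0 is rgb(117, 208, 192); #e5f6f3 is rgb(229, 246, 243).
On the R channel (widest range): 229 ≈ 117 + (p/100)(255 − 117), so p ≈ 100×(229 − 117)/(255 − 117) = 11200/138 = 81.16.
p = 81 reproduces all three channels after rounding.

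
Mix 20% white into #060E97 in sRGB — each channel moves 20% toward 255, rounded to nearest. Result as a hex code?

#060E97 is rgb(6, 14, 151).
A 20% tint moves each channel 20% toward 255:
  R: 6 + 0.2×(255−6) = 6 + 49.8 = 55.8 → 56
  G: 14 + 0.2×(255−14) = 14 + 48.2 = 62.2 → 62
  B: 151 + 0.2×(255−151) = 151 + 20.8 = 171.8 → 172
rgb(56, 62, 172) = #383EAC.

#383EAC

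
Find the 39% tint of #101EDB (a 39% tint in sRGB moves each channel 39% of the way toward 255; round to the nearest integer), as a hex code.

#6D76E9

#101EDB is rgb(16, 30, 219).
Lerp each channel 39% toward 255:
  R: 16 + 0.39×(255−16) = 16 + 93.21 = 109.21 → 109
  G: 30 + 87.75 = 117.75 → 118
  B: 219 + 14.04 = 233.04 → 233
rgb(109, 118, 233) = #6D76E9.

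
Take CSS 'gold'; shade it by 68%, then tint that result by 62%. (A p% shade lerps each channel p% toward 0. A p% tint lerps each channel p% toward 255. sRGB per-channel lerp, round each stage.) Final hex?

CSS gold is rgb(255, 215, 0).
Lerp each channel 68% toward 0:
  R: 255 + 0.68×(0−255) = 255 − 173.4 = 81.6 → 82
  G: 215 − 146.2 = 68.8 → 69
  B: 0 + 0 = 0 → 0
After the shade: rgb(82, 69, 0) = #524500.
A 62% tint moves each channel 62% toward 255:
  R: 82 + 107.26 = 189.26 → 189
  G: 69 + 0.62×(255−69) = 69 + 115.32 = 184.32 → 184
  B: 0 + 158.1 = 158.1 → 158
rgb(189, 184, 158) = #bdb89e.

#bdb89e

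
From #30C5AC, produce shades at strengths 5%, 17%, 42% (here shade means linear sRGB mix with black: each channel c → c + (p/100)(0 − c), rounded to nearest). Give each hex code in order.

#30C5AC is rgb(48, 197, 172).
5%: (48 − 2.4 = 45.6→46, 197 − 9.85 = 187.15→187, 172 − 8.6 = 163.4→163) → #2EBBA3
17%: (48 − 8.16 = 39.84→40, 197 − 33.49 = 163.51→164, 172 − 29.24 = 142.76→143) → #28A48F
42%: (48 − 20.16 = 27.84→28, 197 − 82.74 = 114.26→114, 172 − 72.24 = 99.76→100) → #1C7264

#2EBBA3, #28A48F, #1C7264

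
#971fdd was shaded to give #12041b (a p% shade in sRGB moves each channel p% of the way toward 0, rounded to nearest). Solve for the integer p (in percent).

88%

#971fdd is rgb(151, 31, 221); #12041b is rgb(18, 4, 27).
On the B channel (widest range): 27 ≈ 221 + (p/100)(0 − 221), so p ≈ 100×(27 − 221)/(0 − 221) = -19400/-221 = 87.78.
p = 88 reproduces all three channels after rounding.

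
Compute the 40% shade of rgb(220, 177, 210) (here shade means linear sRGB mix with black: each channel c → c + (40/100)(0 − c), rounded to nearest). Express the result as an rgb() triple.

A 40% shade moves each channel 40% toward 0:
  R: 220 − 88 = 132 → 132
  G: 177 − 70.8 = 106.2 → 106
  B: 210 − 84 = 126 → 126

rgb(132, 106, 126)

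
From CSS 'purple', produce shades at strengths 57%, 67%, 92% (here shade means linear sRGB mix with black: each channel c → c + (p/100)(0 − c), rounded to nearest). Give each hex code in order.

CSS purple is rgb(128, 0, 128).
57%: (128 − 72.96 = 55.04→55, 0→0, 128 − 72.96 = 55.04→55) → #370037
67%: (128 − 85.76 = 42.24→42, 0→0, 128 − 85.76 = 42.24→42) → #2A002A
92%: (128 − 117.76 = 10.24→10, 0→0, 128 − 117.76 = 10.24→10) → #0A000A

#370037, #2A002A, #0A000A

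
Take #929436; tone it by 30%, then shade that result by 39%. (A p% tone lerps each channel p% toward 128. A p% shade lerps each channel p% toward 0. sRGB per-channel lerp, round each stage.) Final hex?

#56572E

#929436 is rgb(146, 148, 54).
Per channel, c → c + 0.3(128 − c):
  R: 146 − 5.4 = 140.6 → 141
  G: 148 + 0.3×(128−148) = 148 − 6 = 142 → 142
  B: 54 + 22.2 = 76.2 → 76
After the tone: rgb(141, 142, 76) = #8D8E4C.
A 39% shade moves each channel 39% toward 0:
  R: 141 + 0.39×(0−141) = 141 − 54.99 = 86.01 → 86
  G: 142 + 0.39×(0−142) = 142 − 55.38 = 86.62 → 87
  B: 76 + 0.39×(0−76) = 76 − 29.64 = 46.36 → 46
rgb(86, 87, 46) = #56572E.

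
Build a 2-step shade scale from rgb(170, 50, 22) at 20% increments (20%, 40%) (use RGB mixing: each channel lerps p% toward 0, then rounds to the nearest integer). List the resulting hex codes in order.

20%: (170 − 34 = 136→136, 50 − 10 = 40→40, 22 − 4.4 = 17.6→18) → #882812
40%: (170 − 68 = 102→102, 50 − 20 = 30→30, 22 − 8.8 = 13.2→13) → #661E0D

#882812, #661E0D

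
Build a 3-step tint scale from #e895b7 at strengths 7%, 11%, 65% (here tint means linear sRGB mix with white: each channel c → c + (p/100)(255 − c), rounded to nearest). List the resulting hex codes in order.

#ea9cbc, #eba1bf, #f7dae6

#e895b7 is rgb(232, 149, 183).
7%: (232 + 1.61 = 233.61→234, 149 + 7.42 = 156.42→156, 183 + 5.04 = 188.04→188) → #ea9cbc
11%: (232 + 2.53 = 234.53→235, 149 + 11.66 = 160.66→161, 183 + 7.92 = 190.92→191) → #eba1bf
65%: (232 + 14.95 = 246.95→247, 149 + 68.9 = 217.9→218, 183 + 46.8 = 229.8→230) → #f7dae6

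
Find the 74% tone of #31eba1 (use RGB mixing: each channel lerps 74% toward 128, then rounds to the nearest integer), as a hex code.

#6b9c89

#31eba1 is rgb(49, 235, 161).
Lerp each channel 74% toward 128:
  R: 49 + 0.74×(128−49) = 49 + 58.46 = 107.46 → 107
  G: 235 + 0.74×(128−235) = 235 − 79.18 = 155.82 → 156
  B: 161 − 24.42 = 136.58 → 137
rgb(107, 156, 137) = #6b9c89.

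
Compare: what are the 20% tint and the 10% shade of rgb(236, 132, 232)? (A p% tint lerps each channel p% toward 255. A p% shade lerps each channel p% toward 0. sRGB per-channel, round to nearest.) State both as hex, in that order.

20% tint:
  R: 236 + 0.2×(255−236) = 236 + 3.8 = 239.8 → 240
  G: 132 + 0.2×(255−132) = 132 + 24.6 = 156.6 → 157
  B: 232 + 0.2×(255−232) = 232 + 4.6 = 236.6 → 237
  → #F09DED
10% shade:
  R: 236 − 23.6 = 212.4 → 212
  G: 132 + 0.1×(0−132) = 132 − 13.2 = 118.8 → 119
  B: 232 + 0.1×(0−232) = 232 − 23.2 = 208.8 → 209
  → #D477D1

#F09DED, #D477D1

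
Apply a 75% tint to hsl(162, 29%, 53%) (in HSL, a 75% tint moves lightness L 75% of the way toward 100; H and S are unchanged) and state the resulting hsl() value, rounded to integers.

L moves 75% from 53 toward 100: 53 + 35.25 = 88.25 → 88.
H and S are unchanged.

hsl(162, 29%, 88%)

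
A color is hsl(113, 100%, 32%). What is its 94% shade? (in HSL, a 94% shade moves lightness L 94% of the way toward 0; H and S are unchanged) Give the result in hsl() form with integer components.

hsl(113, 100%, 2%)

L moves 94% from 32 toward 0: 32 − 30.08 = 1.92 → 2.
H and S are unchanged.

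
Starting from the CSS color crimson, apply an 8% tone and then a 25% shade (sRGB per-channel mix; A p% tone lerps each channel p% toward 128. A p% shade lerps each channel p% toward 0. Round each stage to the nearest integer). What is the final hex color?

#a01631

CSS crimson is rgb(220, 20, 60).
An 8% tone moves each channel 8% toward 128:
  R: 220 − 7.36 = 212.64 → 213
  G: 20 + 0.08×(128−20) = 20 + 8.64 = 28.64 → 29
  B: 60 + 0.08×(128−60) = 60 + 5.44 = 65.44 → 65
After the tone: rgb(213, 29, 65) = #d51d41.
Lerp each channel 25% toward 0:
  R: 213 + 0.25×(0−213) = 213 − 53.25 = 159.75 → 160
  G: 29 − 7.25 = 21.75 → 22
  B: 65 + 0.25×(0−65) = 65 − 16.25 = 48.75 → 49
rgb(160, 22, 49) = #a01631.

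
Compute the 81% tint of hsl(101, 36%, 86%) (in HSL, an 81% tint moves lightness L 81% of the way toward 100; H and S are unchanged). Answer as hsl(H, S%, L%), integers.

hsl(101, 36%, 97%)

L moves 81% from 86 toward 100: 86 + 11.34 = 97.34 → 97.
H and S are unchanged.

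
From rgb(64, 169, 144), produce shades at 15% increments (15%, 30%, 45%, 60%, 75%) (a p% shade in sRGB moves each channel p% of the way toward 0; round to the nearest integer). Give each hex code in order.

#36907a, #2d7665, #235d4f, #1a443a, #102a24

15%: (64 − 9.6 = 54.4→54, 169 − 25.35 = 143.65→144, 144 − 21.6 = 122.4→122) → #36907a
30%: (64 − 19.2 = 44.8→45, 169 − 50.7 = 118.3→118, 144 − 43.2 = 100.8→101) → #2d7665
45%: (64 − 28.8 = 35.2→35, 169 − 76.05 = 92.95→93, 144 − 64.8 = 79.2→79) → #235d4f
60%: (64 − 38.4 = 25.6→26, 169 − 101.4 = 67.6→68, 144 − 86.4 = 57.6→58) → #1a443a
75%: (64 − 48 = 16→16, 169 − 126.75 = 42.25→42, 144 − 108 = 36→36) → #102a24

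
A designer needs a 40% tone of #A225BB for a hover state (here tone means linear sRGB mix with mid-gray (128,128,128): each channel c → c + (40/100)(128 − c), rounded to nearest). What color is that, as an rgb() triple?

#A225BB is rgb(162, 37, 187).
A 40% tone moves each channel 40% toward 128:
  R: 162 + 0.4×(128−162) = 162 − 13.6 = 148.4 → 148
  G: 37 + 36.4 = 73.4 → 73
  B: 187 + 0.4×(128−187) = 187 − 23.6 = 163.4 → 163

rgb(148, 73, 163)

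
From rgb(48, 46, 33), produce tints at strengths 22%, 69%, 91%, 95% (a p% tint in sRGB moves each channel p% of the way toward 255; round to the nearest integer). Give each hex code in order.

22%: (48 + 45.54 = 93.54→94, 46 + 45.98 = 91.98→92, 33 + 48.84 = 81.84→82) → #5E5C52
69%: (48 + 142.83 = 190.83→191, 46 + 144.21 = 190.21→190, 33 + 153.18 = 186.18→186) → #BFBEBA
91%: (48 + 188.37 = 236.37→236, 46 + 190.19 = 236.19→236, 33 + 202.02 = 235.02→235) → #ECECEB
95%: (48 + 196.65 = 244.65→245, 46 + 198.55 = 244.55→245, 33 + 210.9 = 243.9→244) → #F5F5F4

#5E5C52, #BFBEBA, #ECECEB, #F5F5F4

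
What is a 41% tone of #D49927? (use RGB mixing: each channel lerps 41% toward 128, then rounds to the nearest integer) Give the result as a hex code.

#B28F4B

#D49927 is rgb(212, 153, 39).
Lerp each channel 41% toward 128:
  R: 212 + 0.41×(128−212) = 212 − 34.44 = 177.56 → 178
  G: 153 + 0.41×(128−153) = 153 − 10.25 = 142.75 → 143
  B: 39 + 36.49 = 75.49 → 75
rgb(178, 143, 75) = #B28F4B.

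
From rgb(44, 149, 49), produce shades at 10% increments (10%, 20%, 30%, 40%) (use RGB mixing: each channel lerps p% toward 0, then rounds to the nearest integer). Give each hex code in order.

#28862C, #237727, #1F6822, #1A591D

10%: (44 − 4.4 = 39.6→40, 149 − 14.9 = 134.1→134, 49 − 4.9 = 44.1→44) → #28862C
20%: (44 − 8.8 = 35.2→35, 149 − 29.8 = 119.2→119, 49 − 9.8 = 39.2→39) → #237727
30%: (44 − 13.2 = 30.8→31, 149 − 44.7 = 104.3→104, 49 − 14.7 = 34.3→34) → #1F6822
40%: (44 − 17.6 = 26.4→26, 149 − 59.6 = 89.4→89, 49 − 19.6 = 29.4→29) → #1A591D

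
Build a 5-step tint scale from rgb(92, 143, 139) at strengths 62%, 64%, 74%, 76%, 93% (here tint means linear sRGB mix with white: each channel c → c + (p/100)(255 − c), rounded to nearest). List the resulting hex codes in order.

62%: (92 + 101.06 = 193.06→193, 143 + 69.44 = 212.44→212, 139 + 71.92 = 210.92→211) → #c1d4d3
64%: (92 + 104.32 = 196.32→196, 143 + 71.68 = 214.68→215, 139 + 74.24 = 213.24→213) → #c4d7d5
74%: (92 + 120.62 = 212.62→213, 143 + 82.88 = 225.88→226, 139 + 85.84 = 224.84→225) → #d5e2e1
76%: (92 + 123.88 = 215.88→216, 143 + 85.12 = 228.12→228, 139 + 88.16 = 227.16→227) → #d8e4e3
93%: (92 + 151.59 = 243.59→244, 143 + 104.16 = 247.16→247, 139 + 107.88 = 246.88→247) → #f4f7f7

#c1d4d3, #c4d7d5, #d5e2e1, #d8e4e3, #f4f7f7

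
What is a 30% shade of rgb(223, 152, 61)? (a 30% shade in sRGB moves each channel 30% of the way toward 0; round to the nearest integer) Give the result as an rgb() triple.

Per channel, c → c + 0.3(0 − c):
  R: 223 + 0.3×(0−223) = 223 − 66.9 = 156.1 → 156
  G: 152 − 45.6 = 106.4 → 106
  B: 61 + 0.3×(0−61) = 61 − 18.3 = 42.7 → 43

rgb(156, 106, 43)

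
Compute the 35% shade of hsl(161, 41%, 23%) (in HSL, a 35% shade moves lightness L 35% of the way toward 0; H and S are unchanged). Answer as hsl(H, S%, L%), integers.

L moves 35% from 23 toward 0: 23 − 8.05 = 14.95 → 15.
H and S are unchanged.

hsl(161, 41%, 15%)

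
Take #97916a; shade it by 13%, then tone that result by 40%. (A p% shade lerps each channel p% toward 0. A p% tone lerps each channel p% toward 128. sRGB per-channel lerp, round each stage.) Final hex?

#97916a is rgb(151, 145, 106).
Lerp each channel 13% toward 0:
  R: 151 + 0.13×(0−151) = 151 − 19.63 = 131.37 → 131
  G: 145 − 18.85 = 126.15 → 126
  B: 106 + 0.13×(0−106) = 106 − 13.78 = 92.22 → 92
After the shade: rgb(131, 126, 92) = #837e5c.
Lerp each channel 40% toward 128:
  R: 131 − 1.2 = 129.8 → 130
  G: 126 + 0.4×(128−126) = 126 + 0.8 = 126.8 → 127
  B: 92 + 0.4×(128−92) = 92 + 14.4 = 106.4 → 106
rgb(130, 127, 106) = #827f6a.

#827f6a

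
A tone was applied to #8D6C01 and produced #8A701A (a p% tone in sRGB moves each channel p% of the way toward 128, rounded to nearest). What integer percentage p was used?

20%

#8D6C01 is rgb(141, 108, 1); #8A701A is rgb(138, 112, 26).
On the B channel (widest range): 26 ≈ 1 + (p/100)(128 − 1), so p ≈ 100×(26 − 1)/(128 − 1) = 2500/127 = 19.69.
p = 20 reproduces all three channels after rounding.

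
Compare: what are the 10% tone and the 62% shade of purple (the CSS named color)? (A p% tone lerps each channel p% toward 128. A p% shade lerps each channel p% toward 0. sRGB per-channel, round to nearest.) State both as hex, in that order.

#800d80, #310031

CSS purple is rgb(128, 0, 128).
10% tone:
  R: 128 + 0.1×(128−128) = 128 + 0 = 128 → 128
  G: 0 + 12.8 = 12.8 → 13
  B: 128 + 0 = 128 → 128
  → #800d80
62% shade:
  R: 128 + 0.62×(0−128) = 128 − 79.36 = 48.64 → 49
  G: 0 + 0.62×(0−0) = 0 + 0 = 0 → 0
  B: 128 + 0.62×(0−128) = 128 − 79.36 = 48.64 → 49
  → #310031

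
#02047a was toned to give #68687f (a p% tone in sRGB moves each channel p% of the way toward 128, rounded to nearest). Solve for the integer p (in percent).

#02047a is rgb(2, 4, 122); #68687f is rgb(104, 104, 127).
On the R channel (widest range): 104 ≈ 2 + (p/100)(128 − 2), so p ≈ 100×(104 − 2)/(128 − 2) = 10200/126 = 80.95.
p = 81 reproduces all three channels after rounding.

81%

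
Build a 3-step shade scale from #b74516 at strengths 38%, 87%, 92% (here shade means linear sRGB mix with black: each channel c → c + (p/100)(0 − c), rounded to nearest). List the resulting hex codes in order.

#b74516 is rgb(183, 69, 22).
38%: (183 − 69.54 = 113.46→113, 69 − 26.22 = 42.78→43, 22 − 8.36 = 13.64→14) → #712b0e
87%: (183 − 159.21 = 23.79→24, 69 − 60.03 = 8.97→9, 22 − 19.14 = 2.86→3) → #180903
92%: (183 − 168.36 = 14.64→15, 69 − 63.48 = 5.52→6, 22 − 20.24 = 1.76→2) → #0f0602

#712b0e, #180903, #0f0602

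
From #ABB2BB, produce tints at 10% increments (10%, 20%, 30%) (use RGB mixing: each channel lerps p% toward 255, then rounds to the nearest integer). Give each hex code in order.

#ABB2BB is rgb(171, 178, 187).
10%: (171 + 8.4 = 179.4→179, 178 + 7.7 = 185.7→186, 187 + 6.8 = 193.8→194) → #B3BAC2
20%: (171 + 16.8 = 187.8→188, 178 + 15.4 = 193.4→193, 187 + 13.6 = 200.6→201) → #BCC1C9
30%: (171 + 25.2 = 196.2→196, 178 + 23.1 = 201.1→201, 187 + 20.4 = 207.4→207) → #C4C9CF

#B3BAC2, #BCC1C9, #C4C9CF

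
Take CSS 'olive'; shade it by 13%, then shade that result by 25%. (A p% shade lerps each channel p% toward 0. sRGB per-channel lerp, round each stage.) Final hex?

CSS olive is rgb(128, 128, 0).
A 13% shade moves each channel 13% toward 0:
  R: 128 − 16.64 = 111.36 → 111
  G: 128 − 16.64 = 111.36 → 111
  B: 0 + 0.13×(0−0) = 0 + 0 = 0 → 0
After the shade: rgb(111, 111, 0) = #6F6F00.
Lerp each channel 25% toward 0:
  R: 111 + 0.25×(0−111) = 111 − 27.75 = 83.25 → 83
  G: 111 + 0.25×(0−111) = 111 − 27.75 = 83.25 → 83
  B: 0 + 0.25×(0−0) = 0 + 0 = 0 → 0
rgb(83, 83, 0) = #535300.

#535300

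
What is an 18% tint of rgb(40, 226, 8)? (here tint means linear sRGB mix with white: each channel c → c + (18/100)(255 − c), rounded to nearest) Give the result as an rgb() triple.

An 18% tint moves each channel 18% toward 255:
  R: 40 + 0.18×(255−40) = 40 + 38.7 = 78.7 → 79
  G: 226 + 0.18×(255−226) = 226 + 5.22 = 231.22 → 231
  B: 8 + 0.18×(255−8) = 8 + 44.46 = 52.46 → 52

rgb(79, 231, 52)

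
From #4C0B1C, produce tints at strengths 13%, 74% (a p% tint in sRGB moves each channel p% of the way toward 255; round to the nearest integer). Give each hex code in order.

#4C0B1C is rgb(76, 11, 28).
13%: (76 + 23.27 = 99.27→99, 11 + 31.72 = 42.72→43, 28 + 29.51 = 57.51→58) → #632B3A
74%: (76 + 132.46 = 208.46→208, 11 + 180.56 = 191.56→192, 28 + 167.98 = 195.98→196) → #D0C0C4

#632B3A, #D0C0C4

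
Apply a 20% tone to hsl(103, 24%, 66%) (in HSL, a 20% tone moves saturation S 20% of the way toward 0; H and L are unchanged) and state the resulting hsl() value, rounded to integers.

hsl(103, 19%, 66%)

S moves 20% from 24 toward 0: 24 − 4.8 = 19.2 → 19.
H and L are unchanged.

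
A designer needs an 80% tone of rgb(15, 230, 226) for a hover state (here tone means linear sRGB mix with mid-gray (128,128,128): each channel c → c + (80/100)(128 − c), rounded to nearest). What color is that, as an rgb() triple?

rgb(105, 148, 148)

An 80% tone moves each channel 80% toward 128:
  R: 15 + 0.8×(128−15) = 15 + 90.4 = 105.4 → 105
  G: 230 − 81.6 = 148.4 → 148
  B: 226 − 78.4 = 147.6 → 148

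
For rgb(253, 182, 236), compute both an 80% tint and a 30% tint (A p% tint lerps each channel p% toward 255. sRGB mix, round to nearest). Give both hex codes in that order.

#FFF0FB, #FECCF2

80% tint:
  R: 253 + 0.8×(255−253) = 253 + 1.6 = 254.6 → 255
  G: 182 + 0.8×(255−182) = 182 + 58.4 = 240.4 → 240
  B: 236 + 0.8×(255−236) = 236 + 15.2 = 251.2 → 251
  → #FFF0FB
30% tint:
  R: 253 + 0.3×(255−253) = 253 + 0.6 = 253.6 → 254
  G: 182 + 0.3×(255−182) = 182 + 21.9 = 203.9 → 204
  B: 236 + 5.7 = 241.7 → 242
  → #FECCF2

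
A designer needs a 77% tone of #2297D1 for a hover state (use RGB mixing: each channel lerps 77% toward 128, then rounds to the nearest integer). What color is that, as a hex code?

#2297D1 is rgb(34, 151, 209).
Per channel, c → c + 0.77(128 − c):
  R: 34 + 72.38 = 106.38 → 106
  G: 151 + 0.77×(128−151) = 151 − 17.71 = 133.29 → 133
  B: 209 + 0.77×(128−209) = 209 − 62.37 = 146.63 → 147
rgb(106, 133, 147) = #6A8593.

#6A8593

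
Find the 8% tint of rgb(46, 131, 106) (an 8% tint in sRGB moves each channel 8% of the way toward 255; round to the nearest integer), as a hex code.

Lerp each channel 8% toward 255:
  R: 46 + 0.08×(255−46) = 46 + 16.72 = 62.72 → 63
  G: 131 + 0.08×(255−131) = 131 + 9.92 = 140.92 → 141
  B: 106 + 11.92 = 117.92 → 118
rgb(63, 141, 118) = #3f8d76.

#3f8d76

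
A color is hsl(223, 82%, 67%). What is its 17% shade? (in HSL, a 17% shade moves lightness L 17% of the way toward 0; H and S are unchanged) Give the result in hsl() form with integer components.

L moves 17% from 67 toward 0: 67 − 11.39 = 55.61 → 56.
H and S are unchanged.

hsl(223, 82%, 56%)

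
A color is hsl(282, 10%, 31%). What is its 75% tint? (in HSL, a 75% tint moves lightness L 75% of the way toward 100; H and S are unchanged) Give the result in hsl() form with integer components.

hsl(282, 10%, 83%)

L moves 75% from 31 toward 100: 31 + 51.75 = 82.75 → 83.
H and S are unchanged.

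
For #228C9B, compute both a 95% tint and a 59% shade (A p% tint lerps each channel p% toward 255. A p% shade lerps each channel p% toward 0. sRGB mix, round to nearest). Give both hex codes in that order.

#F4F9FA, #0E3940

#228C9B is rgb(34, 140, 155).
95% tint:
  R: 34 + 209.95 = 243.95 → 244
  G: 140 + 0.95×(255−140) = 140 + 109.25 = 249.25 → 249
  B: 155 + 95 = 250 → 250
  → #F4F9FA
59% shade:
  R: 34 + 0.59×(0−34) = 34 − 20.06 = 13.94 → 14
  G: 140 − 82.6 = 57.4 → 57
  B: 155 − 91.45 = 63.55 → 64
  → #0E3940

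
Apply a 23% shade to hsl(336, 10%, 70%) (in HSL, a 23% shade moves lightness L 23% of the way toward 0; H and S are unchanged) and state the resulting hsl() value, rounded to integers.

L moves 23% from 70 toward 0: 70 − 16.1 = 53.9 → 54.
H and S are unchanged.

hsl(336, 10%, 54%)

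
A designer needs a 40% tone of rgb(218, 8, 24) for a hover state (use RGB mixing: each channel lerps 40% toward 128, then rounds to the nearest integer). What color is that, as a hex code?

#B63842

Lerp each channel 40% toward 128:
  R: 218 − 36 = 182 → 182
  G: 8 + 0.4×(128−8) = 8 + 48 = 56 → 56
  B: 24 + 41.6 = 65.6 → 66
rgb(182, 56, 66) = #B63842.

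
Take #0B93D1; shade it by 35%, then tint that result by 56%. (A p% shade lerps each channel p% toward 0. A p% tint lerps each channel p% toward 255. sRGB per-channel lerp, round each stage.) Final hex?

#0B93D1 is rgb(11, 147, 209).
Per channel, c → c + 0.35(0 − c):
  R: 11 + 0.35×(0−11) = 11 − 3.85 = 7.15 → 7
  G: 147 + 0.35×(0−147) = 147 − 51.45 = 95.55 → 96
  B: 209 + 0.35×(0−209) = 209 − 73.15 = 135.85 → 136
After the shade: rgb(7, 96, 136) = #076088.
Lerp each channel 56% toward 255:
  R: 7 + 0.56×(255−7) = 7 + 138.88 = 145.88 → 146
  G: 96 + 0.56×(255−96) = 96 + 89.04 = 185.04 → 185
  B: 136 + 0.56×(255−136) = 136 + 66.64 = 202.64 → 203
rgb(146, 185, 203) = #92B9CB.

#92B9CB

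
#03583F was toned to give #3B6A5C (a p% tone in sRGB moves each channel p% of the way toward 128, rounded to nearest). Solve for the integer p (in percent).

#03583F is rgb(3, 88, 63); #3B6A5C is rgb(59, 106, 92).
On the R channel (widest range): 59 ≈ 3 + (p/100)(128 − 3), so p ≈ 100×(59 − 3)/(128 − 3) = 5600/125 = 44.80.
p = 45 reproduces all three channels after rounding.

45%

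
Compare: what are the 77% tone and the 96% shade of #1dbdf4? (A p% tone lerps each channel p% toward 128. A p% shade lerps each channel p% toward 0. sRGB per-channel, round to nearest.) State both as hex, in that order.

#1dbdf4 is rgb(29, 189, 244).
77% tone:
  R: 29 + 0.77×(128−29) = 29 + 76.23 = 105.23 → 105
  G: 189 − 46.97 = 142.03 → 142
  B: 244 − 89.32 = 154.68 → 155
  → #698e9b
96% shade:
  R: 29 + 0.96×(0−29) = 29 − 27.84 = 1.16 → 1
  G: 189 + 0.96×(0−189) = 189 − 181.44 = 7.56 → 8
  B: 244 + 0.96×(0−244) = 244 − 234.24 = 9.76 → 10
  → #01080a

#698e9b, #01080a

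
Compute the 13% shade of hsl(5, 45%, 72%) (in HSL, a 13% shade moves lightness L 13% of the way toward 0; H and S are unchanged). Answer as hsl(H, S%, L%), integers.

hsl(5, 45%, 63%)

L moves 13% from 72 toward 0: 72 − 9.36 = 62.64 → 63.
H and S are unchanged.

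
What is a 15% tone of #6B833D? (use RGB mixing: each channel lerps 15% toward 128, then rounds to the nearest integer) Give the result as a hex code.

#6B833D is rgb(107, 131, 61).
A 15% tone moves each channel 15% toward 128:
  R: 107 + 0.15×(128−107) = 107 + 3.15 = 110.15 → 110
  G: 131 − 0.45 = 130.55 → 131
  B: 61 + 10.05 = 71.05 → 71
rgb(110, 131, 71) = #6E8347.

#6E8347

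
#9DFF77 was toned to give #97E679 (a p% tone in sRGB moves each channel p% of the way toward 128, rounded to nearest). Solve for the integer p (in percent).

20%

#9DFF77 is rgb(157, 255, 119); #97E679 is rgb(151, 230, 121).
On the G channel (widest range): 230 ≈ 255 + (p/100)(128 − 255), so p ≈ 100×(230 − 255)/(128 − 255) = -2500/-127 = 19.69.
p = 20 reproduces all three channels after rounding.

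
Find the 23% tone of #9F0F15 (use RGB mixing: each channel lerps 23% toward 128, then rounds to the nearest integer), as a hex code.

#9F0F15 is rgb(159, 15, 21).
Per channel, c → c + 0.23(128 − c):
  R: 159 + 0.23×(128−159) = 159 − 7.13 = 151.87 → 152
  G: 15 + 25.99 = 40.99 → 41
  B: 21 + 0.23×(128−21) = 21 + 24.61 = 45.61 → 46
rgb(152, 41, 46) = #98292E.

#98292E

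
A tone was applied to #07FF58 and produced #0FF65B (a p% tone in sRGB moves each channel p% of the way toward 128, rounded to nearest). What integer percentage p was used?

#07FF58 is rgb(7, 255, 88); #0FF65B is rgb(15, 246, 91).
On the G channel (widest range): 246 ≈ 255 + (p/100)(128 − 255), so p ≈ 100×(246 − 255)/(128 − 255) = -900/-127 = 7.09.
p = 7 reproduces all three channels after rounding.

7%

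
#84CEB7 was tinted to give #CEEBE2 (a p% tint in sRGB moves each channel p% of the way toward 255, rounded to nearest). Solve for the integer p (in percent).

60%

#84CEB7 is rgb(132, 206, 183); #CEEBE2 is rgb(206, 235, 226).
On the R channel (widest range): 206 ≈ 132 + (p/100)(255 − 132), so p ≈ 100×(206 − 132)/(255 − 132) = 7400/123 = 60.16.
p = 60 reproduces all three channels after rounding.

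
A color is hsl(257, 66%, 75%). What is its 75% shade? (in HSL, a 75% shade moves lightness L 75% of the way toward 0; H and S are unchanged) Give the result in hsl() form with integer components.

hsl(257, 66%, 19%)

L moves 75% from 75 toward 0: 75 − 56.25 = 18.75 → 19.
H and S are unchanged.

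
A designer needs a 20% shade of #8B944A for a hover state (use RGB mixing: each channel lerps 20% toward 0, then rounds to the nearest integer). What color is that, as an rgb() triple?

rgb(111, 118, 59)

#8B944A is rgb(139, 148, 74).
Lerp each channel 20% toward 0:
  R: 139 − 27.8 = 111.2 → 111
  G: 148 + 0.2×(0−148) = 148 − 29.6 = 118.4 → 118
  B: 74 − 14.8 = 59.2 → 59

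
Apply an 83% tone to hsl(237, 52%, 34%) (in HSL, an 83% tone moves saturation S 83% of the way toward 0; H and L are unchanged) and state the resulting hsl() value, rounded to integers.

S moves 83% from 52 toward 0: 52 − 43.16 = 8.84 → 9.
H and L are unchanged.

hsl(237, 9%, 34%)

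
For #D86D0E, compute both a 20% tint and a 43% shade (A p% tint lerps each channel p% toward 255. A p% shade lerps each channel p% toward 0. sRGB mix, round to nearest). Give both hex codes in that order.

#D86D0E is rgb(216, 109, 14).
20% tint:
  R: 216 + 0.2×(255−216) = 216 + 7.8 = 223.8 → 224
  G: 109 + 29.2 = 138.2 → 138
  B: 14 + 0.2×(255−14) = 14 + 48.2 = 62.2 → 62
  → #E08A3E
43% shade:
  R: 216 + 0.43×(0−216) = 216 − 92.88 = 123.12 → 123
  G: 109 + 0.43×(0−109) = 109 − 46.87 = 62.13 → 62
  B: 14 − 6.02 = 7.98 → 8
  → #7B3E08

#E08A3E, #7B3E08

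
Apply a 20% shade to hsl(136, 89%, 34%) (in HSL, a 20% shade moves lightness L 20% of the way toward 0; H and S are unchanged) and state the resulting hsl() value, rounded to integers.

hsl(136, 89%, 27%)

L moves 20% from 34 toward 0: 34 − 6.8 = 27.2 → 27.
H and S are unchanged.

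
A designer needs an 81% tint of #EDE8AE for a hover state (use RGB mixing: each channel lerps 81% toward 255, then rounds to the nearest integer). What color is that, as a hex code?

#FCFBF0

#EDE8AE is rgb(237, 232, 174).
An 81% tint moves each channel 81% toward 255:
  R: 237 + 0.81×(255−237) = 237 + 14.58 = 251.58 → 252
  G: 232 + 0.81×(255−232) = 232 + 18.63 = 250.63 → 251
  B: 174 + 0.81×(255−174) = 174 + 65.61 = 239.61 → 240
rgb(252, 251, 240) = #FCFBF0.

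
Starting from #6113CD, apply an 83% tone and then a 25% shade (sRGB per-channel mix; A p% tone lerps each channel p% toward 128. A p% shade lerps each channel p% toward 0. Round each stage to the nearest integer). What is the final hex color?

#6113CD is rgb(97, 19, 205).
An 83% tone moves each channel 83% toward 128:
  R: 97 + 25.73 = 122.73 → 123
  G: 19 + 0.83×(128−19) = 19 + 90.47 = 109.47 → 109
  B: 205 − 63.91 = 141.09 → 141
After the tone: rgb(123, 109, 141) = #7B6D8D.
Lerp each channel 25% toward 0:
  R: 123 + 0.25×(0−123) = 123 − 30.75 = 92.25 → 92
  G: 109 − 27.25 = 81.75 → 82
  B: 141 + 0.25×(0−141) = 141 − 35.25 = 105.75 → 106
rgb(92, 82, 106) = #5C526A.

#5C526A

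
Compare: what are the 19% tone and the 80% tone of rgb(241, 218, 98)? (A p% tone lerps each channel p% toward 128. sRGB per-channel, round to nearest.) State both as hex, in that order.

#DCC968, #97927A

19% tone:
  R: 241 + 0.19×(128−241) = 241 − 21.47 = 219.53 → 220
  G: 218 − 17.1 = 200.9 → 201
  B: 98 + 5.7 = 103.7 → 104
  → #DCC968
80% tone:
  R: 241 + 0.8×(128−241) = 241 − 90.4 = 150.6 → 151
  G: 218 + 0.8×(128−218) = 218 − 72 = 146 → 146
  B: 98 + 0.8×(128−98) = 98 + 24 = 122 → 122
  → #97927A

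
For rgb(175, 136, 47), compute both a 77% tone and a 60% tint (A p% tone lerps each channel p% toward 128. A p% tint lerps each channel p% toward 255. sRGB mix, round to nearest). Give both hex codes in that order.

77% tone:
  R: 175 + 0.77×(128−175) = 175 − 36.19 = 138.81 → 139
  G: 136 + 0.77×(128−136) = 136 − 6.16 = 129.84 → 130
  B: 47 + 0.77×(128−47) = 47 + 62.37 = 109.37 → 109
  → #8B826D
60% tint:
  R: 175 + 0.6×(255−175) = 175 + 48 = 223 → 223
  G: 136 + 0.6×(255−136) = 136 + 71.4 = 207.4 → 207
  B: 47 + 124.8 = 171.8 → 172
  → #DFCFAC

#8B826D, #DFCFAC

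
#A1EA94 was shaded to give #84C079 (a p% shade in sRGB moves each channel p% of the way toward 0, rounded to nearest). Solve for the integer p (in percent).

18%

#A1EA94 is rgb(161, 234, 148); #84C079 is rgb(132, 192, 121).
On the G channel (widest range): 192 ≈ 234 + (p/100)(0 − 234), so p ≈ 100×(192 − 234)/(0 − 234) = -4200/-234 = 17.95.
p = 18 reproduces all three channels after rounding.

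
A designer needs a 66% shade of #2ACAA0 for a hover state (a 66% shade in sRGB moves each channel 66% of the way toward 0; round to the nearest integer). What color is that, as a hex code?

#2ACAA0 is rgb(42, 202, 160).
Lerp each channel 66% toward 0:
  R: 42 + 0.66×(0−42) = 42 − 27.72 = 14.28 → 14
  G: 202 + 0.66×(0−202) = 202 − 133.32 = 68.68 → 69
  B: 160 + 0.66×(0−160) = 160 − 105.6 = 54.4 → 54
rgb(14, 69, 54) = #0E4536.

#0E4536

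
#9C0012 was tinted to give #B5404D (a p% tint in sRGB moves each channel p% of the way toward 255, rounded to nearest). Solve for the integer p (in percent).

#9C0012 is rgb(156, 0, 18); #B5404D is rgb(181, 64, 77).
On the G channel (widest range): 64 ≈ 0 + (p/100)(255 − 0), so p ≈ 100×(64 − 0)/(255 − 0) = 6400/255 = 25.10.
p = 25 reproduces all three channels after rounding.

25%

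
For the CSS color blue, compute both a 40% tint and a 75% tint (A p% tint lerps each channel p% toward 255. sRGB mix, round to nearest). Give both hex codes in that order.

CSS blue is rgb(0, 0, 255).
40% tint:
  R: 0 + 102 = 102 → 102
  G: 0 + 0.4×(255−0) = 0 + 102 = 102 → 102
  B: 255 + 0 = 255 → 255
  → #6666FF
75% tint:
  R: 0 + 0.75×(255−0) = 0 + 191.25 = 191.25 → 191
  G: 0 + 0.75×(255−0) = 0 + 191.25 = 191.25 → 191
  B: 255 + 0 = 255 → 255
  → #BFBFFF

#6666FF, #BFBFFF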